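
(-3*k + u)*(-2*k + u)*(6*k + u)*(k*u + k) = 36*k^4*u + 36*k^4 - 24*k^3*u^2 - 24*k^3*u + k^2*u^3 + k^2*u^2 + k*u^4 + k*u^3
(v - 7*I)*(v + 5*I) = v^2 - 2*I*v + 35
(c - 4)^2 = c^2 - 8*c + 16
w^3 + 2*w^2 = w^2*(w + 2)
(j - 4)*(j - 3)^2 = j^3 - 10*j^2 + 33*j - 36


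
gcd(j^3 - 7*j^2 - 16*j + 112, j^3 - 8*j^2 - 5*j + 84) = j^2 - 11*j + 28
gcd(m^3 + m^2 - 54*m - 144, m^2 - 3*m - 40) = m - 8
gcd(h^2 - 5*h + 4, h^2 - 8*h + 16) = h - 4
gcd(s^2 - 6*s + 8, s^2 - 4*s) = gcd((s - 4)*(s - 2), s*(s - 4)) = s - 4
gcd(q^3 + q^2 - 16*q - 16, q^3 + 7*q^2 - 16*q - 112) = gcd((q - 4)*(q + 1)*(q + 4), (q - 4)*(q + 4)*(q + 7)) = q^2 - 16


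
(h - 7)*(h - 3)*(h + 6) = h^3 - 4*h^2 - 39*h + 126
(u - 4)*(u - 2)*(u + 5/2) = u^3 - 7*u^2/2 - 7*u + 20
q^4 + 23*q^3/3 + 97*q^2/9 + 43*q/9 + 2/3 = (q + 1/3)^2*(q + 1)*(q + 6)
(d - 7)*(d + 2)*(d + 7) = d^3 + 2*d^2 - 49*d - 98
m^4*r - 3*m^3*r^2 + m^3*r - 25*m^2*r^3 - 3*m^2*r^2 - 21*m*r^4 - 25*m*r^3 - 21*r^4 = (m - 7*r)*(m + r)*(m + 3*r)*(m*r + r)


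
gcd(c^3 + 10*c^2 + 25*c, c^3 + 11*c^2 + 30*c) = c^2 + 5*c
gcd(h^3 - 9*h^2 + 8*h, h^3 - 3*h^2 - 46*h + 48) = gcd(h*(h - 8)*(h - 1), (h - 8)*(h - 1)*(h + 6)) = h^2 - 9*h + 8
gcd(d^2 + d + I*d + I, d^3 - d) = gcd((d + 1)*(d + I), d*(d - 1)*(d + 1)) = d + 1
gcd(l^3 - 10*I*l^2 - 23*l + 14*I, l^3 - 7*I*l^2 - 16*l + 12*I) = l - 2*I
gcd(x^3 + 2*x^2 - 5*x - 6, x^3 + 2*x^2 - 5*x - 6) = x^3 + 2*x^2 - 5*x - 6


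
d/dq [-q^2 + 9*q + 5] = 9 - 2*q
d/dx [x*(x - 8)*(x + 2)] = 3*x^2 - 12*x - 16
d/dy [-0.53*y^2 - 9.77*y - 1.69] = -1.06*y - 9.77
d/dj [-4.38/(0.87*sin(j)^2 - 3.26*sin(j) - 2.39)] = (7.6212*sin(j) - 14.2788)*cos(j)/(-0.87*sin(j)^2 + 3.26*sin(j) + 2.39)^2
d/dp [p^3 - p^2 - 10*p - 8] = 3*p^2 - 2*p - 10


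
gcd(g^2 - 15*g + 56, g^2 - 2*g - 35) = g - 7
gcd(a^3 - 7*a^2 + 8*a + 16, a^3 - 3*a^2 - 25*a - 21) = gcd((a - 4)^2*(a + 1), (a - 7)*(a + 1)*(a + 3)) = a + 1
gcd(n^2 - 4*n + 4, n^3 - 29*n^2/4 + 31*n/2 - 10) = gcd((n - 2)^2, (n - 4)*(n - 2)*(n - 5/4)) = n - 2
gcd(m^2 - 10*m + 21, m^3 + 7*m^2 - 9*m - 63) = m - 3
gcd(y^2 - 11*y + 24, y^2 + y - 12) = y - 3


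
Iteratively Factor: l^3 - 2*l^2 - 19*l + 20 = (l - 5)*(l^2 + 3*l - 4) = (l - 5)*(l - 1)*(l + 4)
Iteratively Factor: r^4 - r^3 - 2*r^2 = (r - 2)*(r^3 + r^2) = (r - 2)*(r + 1)*(r^2) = r*(r - 2)*(r + 1)*(r)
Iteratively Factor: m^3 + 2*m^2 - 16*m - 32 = (m - 4)*(m^2 + 6*m + 8) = (m - 4)*(m + 2)*(m + 4)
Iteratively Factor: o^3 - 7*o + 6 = (o - 1)*(o^2 + o - 6) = (o - 1)*(o + 3)*(o - 2)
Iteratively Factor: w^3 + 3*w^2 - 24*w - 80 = (w + 4)*(w^2 - w - 20) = (w + 4)^2*(w - 5)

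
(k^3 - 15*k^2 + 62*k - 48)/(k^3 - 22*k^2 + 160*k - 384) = (k - 1)/(k - 8)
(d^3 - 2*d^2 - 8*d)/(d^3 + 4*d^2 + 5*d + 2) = d*(d - 4)/(d^2 + 2*d + 1)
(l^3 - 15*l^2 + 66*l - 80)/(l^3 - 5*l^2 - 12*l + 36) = (l^2 - 13*l + 40)/(l^2 - 3*l - 18)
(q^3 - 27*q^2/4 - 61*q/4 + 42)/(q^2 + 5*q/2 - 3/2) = (4*q^2 - 39*q + 56)/(2*(2*q - 1))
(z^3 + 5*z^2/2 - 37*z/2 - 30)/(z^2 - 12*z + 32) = (2*z^2 + 13*z + 15)/(2*(z - 8))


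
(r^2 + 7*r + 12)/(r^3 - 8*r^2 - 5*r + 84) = (r + 4)/(r^2 - 11*r + 28)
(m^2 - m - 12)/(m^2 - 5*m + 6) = (m^2 - m - 12)/(m^2 - 5*m + 6)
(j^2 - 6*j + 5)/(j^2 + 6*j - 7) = (j - 5)/(j + 7)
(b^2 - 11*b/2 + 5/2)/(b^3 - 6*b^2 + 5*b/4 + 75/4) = 2*(2*b - 1)/(4*b^2 - 4*b - 15)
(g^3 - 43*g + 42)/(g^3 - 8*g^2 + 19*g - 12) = (g^2 + g - 42)/(g^2 - 7*g + 12)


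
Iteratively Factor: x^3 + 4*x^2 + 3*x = (x)*(x^2 + 4*x + 3) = x*(x + 3)*(x + 1)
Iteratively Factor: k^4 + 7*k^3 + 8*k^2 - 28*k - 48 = (k - 2)*(k^3 + 9*k^2 + 26*k + 24) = (k - 2)*(k + 4)*(k^2 + 5*k + 6) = (k - 2)*(k + 2)*(k + 4)*(k + 3)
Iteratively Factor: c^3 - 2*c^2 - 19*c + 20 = (c - 1)*(c^2 - c - 20) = (c - 1)*(c + 4)*(c - 5)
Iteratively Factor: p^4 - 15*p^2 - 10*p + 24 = (p - 1)*(p^3 + p^2 - 14*p - 24) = (p - 4)*(p - 1)*(p^2 + 5*p + 6) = (p - 4)*(p - 1)*(p + 2)*(p + 3)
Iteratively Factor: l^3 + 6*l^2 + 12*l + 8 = (l + 2)*(l^2 + 4*l + 4) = (l + 2)^2*(l + 2)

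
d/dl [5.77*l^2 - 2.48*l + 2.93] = 11.54*l - 2.48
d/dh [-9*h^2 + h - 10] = 1 - 18*h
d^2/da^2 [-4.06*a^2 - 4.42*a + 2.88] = -8.12000000000000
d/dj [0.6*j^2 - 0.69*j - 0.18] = 1.2*j - 0.69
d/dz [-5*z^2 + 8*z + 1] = 8 - 10*z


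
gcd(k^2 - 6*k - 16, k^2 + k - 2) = k + 2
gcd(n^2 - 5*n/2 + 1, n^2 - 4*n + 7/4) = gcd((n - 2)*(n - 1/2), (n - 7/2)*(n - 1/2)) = n - 1/2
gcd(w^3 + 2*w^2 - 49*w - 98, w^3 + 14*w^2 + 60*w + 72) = w + 2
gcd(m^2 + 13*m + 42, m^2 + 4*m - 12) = m + 6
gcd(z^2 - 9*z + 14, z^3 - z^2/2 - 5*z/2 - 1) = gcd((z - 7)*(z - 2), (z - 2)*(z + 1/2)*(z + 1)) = z - 2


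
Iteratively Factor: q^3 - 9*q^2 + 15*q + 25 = (q + 1)*(q^2 - 10*q + 25) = (q - 5)*(q + 1)*(q - 5)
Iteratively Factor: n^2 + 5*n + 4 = (n + 4)*(n + 1)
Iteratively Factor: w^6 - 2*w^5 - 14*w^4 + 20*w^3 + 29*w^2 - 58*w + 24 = (w - 1)*(w^5 - w^4 - 15*w^3 + 5*w^2 + 34*w - 24) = (w - 1)^2*(w^4 - 15*w^2 - 10*w + 24) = (w - 1)^3*(w^3 + w^2 - 14*w - 24) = (w - 4)*(w - 1)^3*(w^2 + 5*w + 6) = (w - 4)*(w - 1)^3*(w + 3)*(w + 2)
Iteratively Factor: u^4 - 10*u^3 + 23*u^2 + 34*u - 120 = (u - 4)*(u^3 - 6*u^2 - u + 30) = (u - 4)*(u + 2)*(u^2 - 8*u + 15) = (u - 4)*(u - 3)*(u + 2)*(u - 5)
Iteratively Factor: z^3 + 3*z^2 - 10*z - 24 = (z - 3)*(z^2 + 6*z + 8) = (z - 3)*(z + 4)*(z + 2)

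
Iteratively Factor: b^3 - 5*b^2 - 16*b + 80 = (b + 4)*(b^2 - 9*b + 20) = (b - 5)*(b + 4)*(b - 4)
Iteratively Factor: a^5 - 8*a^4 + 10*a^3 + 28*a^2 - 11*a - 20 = (a - 1)*(a^4 - 7*a^3 + 3*a^2 + 31*a + 20) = (a - 1)*(a + 1)*(a^3 - 8*a^2 + 11*a + 20) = (a - 4)*(a - 1)*(a + 1)*(a^2 - 4*a - 5) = (a - 5)*(a - 4)*(a - 1)*(a + 1)*(a + 1)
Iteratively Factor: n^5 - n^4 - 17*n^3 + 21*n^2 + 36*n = (n + 1)*(n^4 - 2*n^3 - 15*n^2 + 36*n) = (n + 1)*(n + 4)*(n^3 - 6*n^2 + 9*n) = (n - 3)*(n + 1)*(n + 4)*(n^2 - 3*n) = n*(n - 3)*(n + 1)*(n + 4)*(n - 3)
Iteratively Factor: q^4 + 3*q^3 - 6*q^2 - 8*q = (q - 2)*(q^3 + 5*q^2 + 4*q) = (q - 2)*(q + 1)*(q^2 + 4*q) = (q - 2)*(q + 1)*(q + 4)*(q)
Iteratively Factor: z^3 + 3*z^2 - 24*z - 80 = (z + 4)*(z^2 - z - 20) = (z + 4)^2*(z - 5)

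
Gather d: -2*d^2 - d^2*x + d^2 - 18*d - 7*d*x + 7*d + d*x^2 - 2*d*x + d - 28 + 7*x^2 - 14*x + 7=d^2*(-x - 1) + d*(x^2 - 9*x - 10) + 7*x^2 - 14*x - 21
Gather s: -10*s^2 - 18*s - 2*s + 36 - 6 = -10*s^2 - 20*s + 30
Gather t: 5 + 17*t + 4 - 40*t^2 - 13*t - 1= -40*t^2 + 4*t + 8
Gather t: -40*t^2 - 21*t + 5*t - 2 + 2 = -40*t^2 - 16*t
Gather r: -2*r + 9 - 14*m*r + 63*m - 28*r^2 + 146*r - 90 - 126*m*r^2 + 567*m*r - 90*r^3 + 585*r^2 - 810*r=63*m - 90*r^3 + r^2*(557 - 126*m) + r*(553*m - 666) - 81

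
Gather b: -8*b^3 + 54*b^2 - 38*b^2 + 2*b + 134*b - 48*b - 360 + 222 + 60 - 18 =-8*b^3 + 16*b^2 + 88*b - 96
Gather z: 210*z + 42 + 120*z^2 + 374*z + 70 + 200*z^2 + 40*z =320*z^2 + 624*z + 112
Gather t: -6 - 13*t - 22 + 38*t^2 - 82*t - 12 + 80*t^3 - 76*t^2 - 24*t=80*t^3 - 38*t^2 - 119*t - 40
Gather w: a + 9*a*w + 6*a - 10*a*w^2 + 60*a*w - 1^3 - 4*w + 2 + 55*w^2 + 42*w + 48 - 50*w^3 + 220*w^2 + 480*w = 7*a - 50*w^3 + w^2*(275 - 10*a) + w*(69*a + 518) + 49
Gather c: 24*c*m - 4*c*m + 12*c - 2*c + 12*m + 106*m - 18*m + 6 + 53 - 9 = c*(20*m + 10) + 100*m + 50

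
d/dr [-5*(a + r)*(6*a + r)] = -35*a - 10*r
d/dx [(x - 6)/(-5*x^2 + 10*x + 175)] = (-x^2 + 2*x + 2*(x - 6)*(x - 1) + 35)/(5*(-x^2 + 2*x + 35)^2)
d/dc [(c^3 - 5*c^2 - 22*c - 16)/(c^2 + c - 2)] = (c^2 - 2*c + 15)/(c^2 - 2*c + 1)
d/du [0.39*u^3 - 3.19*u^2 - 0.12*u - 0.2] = 1.17*u^2 - 6.38*u - 0.12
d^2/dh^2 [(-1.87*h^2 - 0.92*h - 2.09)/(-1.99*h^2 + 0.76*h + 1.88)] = (12.94296*h^3 + 91.635918*h^2 + 1.685928*h + 28.642248)/(7.880599*h^6 - 9.029028*h^5 - 18.886692*h^4 + 16.620896*h^3 + 17.842704*h^2 - 8.058432*h - 6.644672)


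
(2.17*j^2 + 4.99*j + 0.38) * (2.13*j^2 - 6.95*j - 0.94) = 4.6221*j^4 - 4.4528*j^3 - 35.9109*j^2 - 7.3316*j - 0.3572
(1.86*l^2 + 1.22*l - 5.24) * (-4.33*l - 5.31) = -8.0538*l^3 - 15.1592*l^2 + 16.211*l + 27.8244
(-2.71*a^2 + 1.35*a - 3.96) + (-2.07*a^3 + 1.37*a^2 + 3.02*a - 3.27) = -2.07*a^3 - 1.34*a^2 + 4.37*a - 7.23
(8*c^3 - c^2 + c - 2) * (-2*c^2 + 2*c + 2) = -16*c^5 + 18*c^4 + 12*c^3 + 4*c^2 - 2*c - 4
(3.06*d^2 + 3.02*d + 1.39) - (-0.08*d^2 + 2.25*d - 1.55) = 3.14*d^2 + 0.77*d + 2.94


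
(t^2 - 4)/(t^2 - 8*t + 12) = (t + 2)/(t - 6)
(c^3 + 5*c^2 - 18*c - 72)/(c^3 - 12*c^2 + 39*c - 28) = (c^2 + 9*c + 18)/(c^2 - 8*c + 7)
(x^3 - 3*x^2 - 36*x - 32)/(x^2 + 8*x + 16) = (x^2 - 7*x - 8)/(x + 4)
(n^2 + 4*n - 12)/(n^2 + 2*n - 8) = (n + 6)/(n + 4)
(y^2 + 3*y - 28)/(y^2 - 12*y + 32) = (y + 7)/(y - 8)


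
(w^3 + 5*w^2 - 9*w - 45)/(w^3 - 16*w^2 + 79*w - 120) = (w^2 + 8*w + 15)/(w^2 - 13*w + 40)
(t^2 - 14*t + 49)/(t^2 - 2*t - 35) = (t - 7)/(t + 5)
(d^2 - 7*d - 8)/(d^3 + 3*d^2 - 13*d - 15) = (d - 8)/(d^2 + 2*d - 15)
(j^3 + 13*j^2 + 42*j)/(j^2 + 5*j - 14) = j*(j + 6)/(j - 2)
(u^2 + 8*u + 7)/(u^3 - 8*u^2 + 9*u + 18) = (u + 7)/(u^2 - 9*u + 18)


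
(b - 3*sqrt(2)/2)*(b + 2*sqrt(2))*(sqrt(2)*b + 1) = sqrt(2)*b^3 + 2*b^2 - 11*sqrt(2)*b/2 - 6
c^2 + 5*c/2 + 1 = (c + 1/2)*(c + 2)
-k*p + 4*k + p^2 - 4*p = (-k + p)*(p - 4)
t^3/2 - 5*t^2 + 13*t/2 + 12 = (t/2 + 1/2)*(t - 8)*(t - 3)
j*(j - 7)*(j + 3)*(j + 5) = j^4 + j^3 - 41*j^2 - 105*j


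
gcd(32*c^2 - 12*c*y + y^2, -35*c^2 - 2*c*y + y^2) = 1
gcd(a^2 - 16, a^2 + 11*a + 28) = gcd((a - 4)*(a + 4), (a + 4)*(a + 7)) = a + 4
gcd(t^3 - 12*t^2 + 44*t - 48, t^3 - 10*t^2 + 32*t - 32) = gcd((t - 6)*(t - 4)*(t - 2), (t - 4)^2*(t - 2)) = t^2 - 6*t + 8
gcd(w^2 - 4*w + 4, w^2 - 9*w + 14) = w - 2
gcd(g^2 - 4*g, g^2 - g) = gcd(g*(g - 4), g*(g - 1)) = g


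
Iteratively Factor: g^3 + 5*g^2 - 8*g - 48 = (g - 3)*(g^2 + 8*g + 16) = (g - 3)*(g + 4)*(g + 4)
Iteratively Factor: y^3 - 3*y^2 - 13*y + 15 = (y + 3)*(y^2 - 6*y + 5) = (y - 5)*(y + 3)*(y - 1)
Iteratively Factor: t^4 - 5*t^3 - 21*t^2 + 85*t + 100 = (t + 4)*(t^3 - 9*t^2 + 15*t + 25) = (t - 5)*(t + 4)*(t^2 - 4*t - 5) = (t - 5)^2*(t + 4)*(t + 1)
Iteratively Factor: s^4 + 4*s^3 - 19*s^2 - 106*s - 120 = (s + 4)*(s^3 - 19*s - 30) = (s - 5)*(s + 4)*(s^2 + 5*s + 6) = (s - 5)*(s + 3)*(s + 4)*(s + 2)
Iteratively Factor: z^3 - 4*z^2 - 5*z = (z)*(z^2 - 4*z - 5) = z*(z + 1)*(z - 5)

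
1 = 1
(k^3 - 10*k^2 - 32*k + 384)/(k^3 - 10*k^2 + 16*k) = (k^2 - 2*k - 48)/(k*(k - 2))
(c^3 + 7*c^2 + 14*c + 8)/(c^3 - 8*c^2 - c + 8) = (c^2 + 6*c + 8)/(c^2 - 9*c + 8)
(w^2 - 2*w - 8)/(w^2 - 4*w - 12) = (w - 4)/(w - 6)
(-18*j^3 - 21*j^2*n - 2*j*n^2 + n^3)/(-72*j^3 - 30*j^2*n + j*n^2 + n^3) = (j + n)/(4*j + n)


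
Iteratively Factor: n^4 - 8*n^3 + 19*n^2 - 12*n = (n - 3)*(n^3 - 5*n^2 + 4*n) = (n - 3)*(n - 1)*(n^2 - 4*n) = (n - 4)*(n - 3)*(n - 1)*(n)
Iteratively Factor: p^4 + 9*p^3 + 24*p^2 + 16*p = (p + 4)*(p^3 + 5*p^2 + 4*p) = p*(p + 4)*(p^2 + 5*p + 4) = p*(p + 4)^2*(p + 1)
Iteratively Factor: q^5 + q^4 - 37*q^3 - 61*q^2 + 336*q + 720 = (q + 3)*(q^4 - 2*q^3 - 31*q^2 + 32*q + 240) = (q - 4)*(q + 3)*(q^3 + 2*q^2 - 23*q - 60) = (q - 5)*(q - 4)*(q + 3)*(q^2 + 7*q + 12) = (q - 5)*(q - 4)*(q + 3)^2*(q + 4)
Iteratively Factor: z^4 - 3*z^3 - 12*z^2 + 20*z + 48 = (z - 3)*(z^3 - 12*z - 16) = (z - 3)*(z + 2)*(z^2 - 2*z - 8) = (z - 4)*(z - 3)*(z + 2)*(z + 2)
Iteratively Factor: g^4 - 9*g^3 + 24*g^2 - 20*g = (g - 2)*(g^3 - 7*g^2 + 10*g) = (g - 2)^2*(g^2 - 5*g) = (g - 5)*(g - 2)^2*(g)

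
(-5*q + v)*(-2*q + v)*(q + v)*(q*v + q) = 10*q^4*v + 10*q^4 + 3*q^3*v^2 + 3*q^3*v - 6*q^2*v^3 - 6*q^2*v^2 + q*v^4 + q*v^3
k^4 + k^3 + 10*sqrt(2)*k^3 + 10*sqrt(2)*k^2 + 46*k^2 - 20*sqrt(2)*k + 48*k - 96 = (k - 1)*(k + 2)*(k + 4*sqrt(2))*(k + 6*sqrt(2))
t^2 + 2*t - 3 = (t - 1)*(t + 3)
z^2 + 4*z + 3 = (z + 1)*(z + 3)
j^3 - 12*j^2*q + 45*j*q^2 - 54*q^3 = (j - 6*q)*(j - 3*q)^2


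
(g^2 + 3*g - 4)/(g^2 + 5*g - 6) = (g + 4)/(g + 6)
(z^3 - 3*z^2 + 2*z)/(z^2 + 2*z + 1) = z*(z^2 - 3*z + 2)/(z^2 + 2*z + 1)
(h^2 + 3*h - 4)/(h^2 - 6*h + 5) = (h + 4)/(h - 5)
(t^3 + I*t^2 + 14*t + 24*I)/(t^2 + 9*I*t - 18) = (t^2 - 2*I*t + 8)/(t + 6*I)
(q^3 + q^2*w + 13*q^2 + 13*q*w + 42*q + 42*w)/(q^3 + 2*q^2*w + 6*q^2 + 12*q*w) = (q^2 + q*w + 7*q + 7*w)/(q*(q + 2*w))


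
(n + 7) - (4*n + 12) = -3*n - 5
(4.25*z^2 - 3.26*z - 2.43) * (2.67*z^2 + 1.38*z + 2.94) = 11.3475*z^4 - 2.8392*z^3 + 1.5081*z^2 - 12.9378*z - 7.1442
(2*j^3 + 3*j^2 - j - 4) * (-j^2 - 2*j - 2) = -2*j^5 - 7*j^4 - 9*j^3 + 10*j + 8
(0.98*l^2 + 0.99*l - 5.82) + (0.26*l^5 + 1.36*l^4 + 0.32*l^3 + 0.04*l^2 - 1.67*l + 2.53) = 0.26*l^5 + 1.36*l^4 + 0.32*l^3 + 1.02*l^2 - 0.68*l - 3.29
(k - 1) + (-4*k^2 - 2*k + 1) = -4*k^2 - k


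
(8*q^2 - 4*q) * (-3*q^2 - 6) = -24*q^4 + 12*q^3 - 48*q^2 + 24*q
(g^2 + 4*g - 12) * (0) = 0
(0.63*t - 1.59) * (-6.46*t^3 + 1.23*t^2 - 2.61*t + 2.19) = -4.0698*t^4 + 11.0463*t^3 - 3.6*t^2 + 5.5296*t - 3.4821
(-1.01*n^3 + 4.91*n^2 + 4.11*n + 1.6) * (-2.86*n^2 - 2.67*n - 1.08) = 2.8886*n^5 - 11.3459*n^4 - 23.7735*n^3 - 20.8525*n^2 - 8.7108*n - 1.728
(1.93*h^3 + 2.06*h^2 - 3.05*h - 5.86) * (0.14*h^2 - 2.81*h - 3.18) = 0.2702*h^5 - 5.1349*h^4 - 12.353*h^3 + 1.1993*h^2 + 26.1656*h + 18.6348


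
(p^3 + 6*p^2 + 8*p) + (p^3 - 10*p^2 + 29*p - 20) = 2*p^3 - 4*p^2 + 37*p - 20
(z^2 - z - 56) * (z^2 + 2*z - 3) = z^4 + z^3 - 61*z^2 - 109*z + 168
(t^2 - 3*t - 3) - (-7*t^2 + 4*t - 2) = 8*t^2 - 7*t - 1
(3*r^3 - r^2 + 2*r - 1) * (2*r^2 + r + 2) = 6*r^5 + r^4 + 9*r^3 - 2*r^2 + 3*r - 2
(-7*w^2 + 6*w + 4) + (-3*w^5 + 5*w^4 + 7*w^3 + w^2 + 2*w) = -3*w^5 + 5*w^4 + 7*w^3 - 6*w^2 + 8*w + 4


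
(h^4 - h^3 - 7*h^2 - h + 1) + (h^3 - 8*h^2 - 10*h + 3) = h^4 - 15*h^2 - 11*h + 4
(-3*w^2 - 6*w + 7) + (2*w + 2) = -3*w^2 - 4*w + 9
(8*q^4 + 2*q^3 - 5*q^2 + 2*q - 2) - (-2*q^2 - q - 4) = 8*q^4 + 2*q^3 - 3*q^2 + 3*q + 2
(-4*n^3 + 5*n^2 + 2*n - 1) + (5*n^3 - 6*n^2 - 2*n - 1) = n^3 - n^2 - 2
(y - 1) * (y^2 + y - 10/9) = y^3 - 19*y/9 + 10/9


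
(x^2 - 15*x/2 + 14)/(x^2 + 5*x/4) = 2*(2*x^2 - 15*x + 28)/(x*(4*x + 5))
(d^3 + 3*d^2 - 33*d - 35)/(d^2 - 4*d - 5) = d + 7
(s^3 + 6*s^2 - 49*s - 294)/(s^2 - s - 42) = s + 7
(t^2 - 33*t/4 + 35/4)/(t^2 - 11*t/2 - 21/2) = (4*t - 5)/(2*(2*t + 3))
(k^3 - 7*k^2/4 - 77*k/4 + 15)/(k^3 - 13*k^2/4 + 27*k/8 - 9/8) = 2*(k^2 - k - 20)/(2*k^2 - 5*k + 3)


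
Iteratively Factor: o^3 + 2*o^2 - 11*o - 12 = (o + 1)*(o^2 + o - 12) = (o - 3)*(o + 1)*(o + 4)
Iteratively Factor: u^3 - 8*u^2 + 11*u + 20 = (u + 1)*(u^2 - 9*u + 20) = (u - 5)*(u + 1)*(u - 4)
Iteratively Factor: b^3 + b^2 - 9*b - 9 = (b + 1)*(b^2 - 9) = (b - 3)*(b + 1)*(b + 3)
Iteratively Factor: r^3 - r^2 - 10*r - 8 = (r + 2)*(r^2 - 3*r - 4) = (r - 4)*(r + 2)*(r + 1)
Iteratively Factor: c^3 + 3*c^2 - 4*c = (c + 4)*(c^2 - c) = c*(c + 4)*(c - 1)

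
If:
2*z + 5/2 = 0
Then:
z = -5/4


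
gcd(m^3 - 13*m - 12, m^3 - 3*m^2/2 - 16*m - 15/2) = m + 3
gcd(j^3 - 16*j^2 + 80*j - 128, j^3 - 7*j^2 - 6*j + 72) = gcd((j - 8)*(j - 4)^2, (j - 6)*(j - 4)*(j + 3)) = j - 4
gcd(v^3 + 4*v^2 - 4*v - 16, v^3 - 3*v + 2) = v + 2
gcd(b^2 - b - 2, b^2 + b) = b + 1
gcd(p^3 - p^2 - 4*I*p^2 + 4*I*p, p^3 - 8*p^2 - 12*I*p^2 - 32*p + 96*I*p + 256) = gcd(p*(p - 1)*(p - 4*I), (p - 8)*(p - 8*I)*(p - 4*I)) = p - 4*I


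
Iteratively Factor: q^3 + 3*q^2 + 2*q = (q + 1)*(q^2 + 2*q) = q*(q + 1)*(q + 2)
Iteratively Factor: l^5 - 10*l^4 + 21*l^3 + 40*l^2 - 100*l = (l + 2)*(l^4 - 12*l^3 + 45*l^2 - 50*l) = l*(l + 2)*(l^3 - 12*l^2 + 45*l - 50) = l*(l - 2)*(l + 2)*(l^2 - 10*l + 25) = l*(l - 5)*(l - 2)*(l + 2)*(l - 5)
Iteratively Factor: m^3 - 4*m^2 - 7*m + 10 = (m - 5)*(m^2 + m - 2) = (m - 5)*(m - 1)*(m + 2)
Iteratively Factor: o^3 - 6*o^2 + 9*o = (o - 3)*(o^2 - 3*o) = o*(o - 3)*(o - 3)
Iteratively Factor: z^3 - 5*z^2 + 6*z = (z)*(z^2 - 5*z + 6) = z*(z - 3)*(z - 2)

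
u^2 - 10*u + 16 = (u - 8)*(u - 2)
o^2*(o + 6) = o^3 + 6*o^2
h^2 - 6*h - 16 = (h - 8)*(h + 2)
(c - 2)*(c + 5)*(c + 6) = c^3 + 9*c^2 + 8*c - 60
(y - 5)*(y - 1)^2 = y^3 - 7*y^2 + 11*y - 5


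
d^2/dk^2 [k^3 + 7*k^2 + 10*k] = 6*k + 14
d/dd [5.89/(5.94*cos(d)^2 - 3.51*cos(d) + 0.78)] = (69.9732*cos(d) - 20.6739)*sin(d)/(5.94*cos(d)^2 - 3.51*cos(d) + 0.78)^2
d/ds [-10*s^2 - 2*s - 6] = -20*s - 2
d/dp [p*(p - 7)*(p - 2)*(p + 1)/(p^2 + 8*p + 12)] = 2*(p^5 + 8*p^4 - 40*p^3 - 131*p^2 + 60*p + 84)/(p^4 + 16*p^3 + 88*p^2 + 192*p + 144)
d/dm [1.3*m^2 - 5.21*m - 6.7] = 2.6*m - 5.21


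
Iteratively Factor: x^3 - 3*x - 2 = (x + 1)*(x^2 - x - 2) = (x - 2)*(x + 1)*(x + 1)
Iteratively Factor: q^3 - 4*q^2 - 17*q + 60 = (q - 5)*(q^2 + q - 12) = (q - 5)*(q - 3)*(q + 4)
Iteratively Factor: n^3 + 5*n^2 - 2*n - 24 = (n - 2)*(n^2 + 7*n + 12) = (n - 2)*(n + 4)*(n + 3)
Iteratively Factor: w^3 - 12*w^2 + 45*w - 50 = (w - 5)*(w^2 - 7*w + 10) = (w - 5)^2*(w - 2)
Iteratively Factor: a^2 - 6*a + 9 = (a - 3)*(a - 3)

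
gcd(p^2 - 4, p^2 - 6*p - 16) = p + 2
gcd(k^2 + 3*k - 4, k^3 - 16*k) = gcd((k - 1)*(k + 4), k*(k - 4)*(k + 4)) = k + 4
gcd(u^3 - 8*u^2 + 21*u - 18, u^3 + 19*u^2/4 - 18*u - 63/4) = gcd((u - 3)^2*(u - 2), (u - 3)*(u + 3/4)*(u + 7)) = u - 3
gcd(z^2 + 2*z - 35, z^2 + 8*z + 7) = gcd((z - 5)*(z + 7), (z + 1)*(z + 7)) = z + 7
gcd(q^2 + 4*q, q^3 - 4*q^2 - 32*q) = q^2 + 4*q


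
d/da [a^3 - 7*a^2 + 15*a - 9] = 3*a^2 - 14*a + 15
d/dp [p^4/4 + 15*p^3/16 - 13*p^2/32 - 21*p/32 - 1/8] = p^3 + 45*p^2/16 - 13*p/16 - 21/32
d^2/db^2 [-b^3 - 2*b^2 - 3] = -6*b - 4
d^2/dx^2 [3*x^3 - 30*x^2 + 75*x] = 18*x - 60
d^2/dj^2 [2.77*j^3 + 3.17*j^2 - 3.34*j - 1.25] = 16.62*j + 6.34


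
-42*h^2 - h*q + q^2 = (-7*h + q)*(6*h + q)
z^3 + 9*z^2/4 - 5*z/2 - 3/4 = (z - 1)*(z + 1/4)*(z + 3)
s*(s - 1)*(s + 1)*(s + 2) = s^4 + 2*s^3 - s^2 - 2*s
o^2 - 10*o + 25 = (o - 5)^2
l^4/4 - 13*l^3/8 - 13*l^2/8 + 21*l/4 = l*(l/4 + 1/2)*(l - 7)*(l - 3/2)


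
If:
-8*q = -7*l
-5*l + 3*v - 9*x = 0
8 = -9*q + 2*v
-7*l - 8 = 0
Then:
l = -8/7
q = -1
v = -1/2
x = 59/126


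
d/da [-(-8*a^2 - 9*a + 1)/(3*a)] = 8/3 + 1/(3*a^2)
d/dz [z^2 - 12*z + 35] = 2*z - 12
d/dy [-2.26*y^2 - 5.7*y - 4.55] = -4.52*y - 5.7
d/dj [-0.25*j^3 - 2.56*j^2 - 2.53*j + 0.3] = -0.75*j^2 - 5.12*j - 2.53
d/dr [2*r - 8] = 2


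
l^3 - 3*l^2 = l^2*(l - 3)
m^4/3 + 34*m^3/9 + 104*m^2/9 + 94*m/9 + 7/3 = (m/3 + 1/3)*(m + 1/3)*(m + 3)*(m + 7)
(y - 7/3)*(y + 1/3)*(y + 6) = y^3 + 4*y^2 - 115*y/9 - 14/3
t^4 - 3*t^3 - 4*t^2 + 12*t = t*(t - 3)*(t - 2)*(t + 2)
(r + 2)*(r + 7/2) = r^2 + 11*r/2 + 7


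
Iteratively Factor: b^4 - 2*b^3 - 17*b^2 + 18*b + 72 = (b - 4)*(b^3 + 2*b^2 - 9*b - 18) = (b - 4)*(b - 3)*(b^2 + 5*b + 6) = (b - 4)*(b - 3)*(b + 2)*(b + 3)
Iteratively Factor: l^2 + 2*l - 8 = (l - 2)*(l + 4)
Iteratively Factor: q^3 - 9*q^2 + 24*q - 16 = (q - 1)*(q^2 - 8*q + 16) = (q - 4)*(q - 1)*(q - 4)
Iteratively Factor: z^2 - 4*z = (z - 4)*(z)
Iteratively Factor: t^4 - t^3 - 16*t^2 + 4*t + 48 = (t - 2)*(t^3 + t^2 - 14*t - 24) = (t - 2)*(t + 2)*(t^2 - t - 12) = (t - 4)*(t - 2)*(t + 2)*(t + 3)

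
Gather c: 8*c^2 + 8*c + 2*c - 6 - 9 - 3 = 8*c^2 + 10*c - 18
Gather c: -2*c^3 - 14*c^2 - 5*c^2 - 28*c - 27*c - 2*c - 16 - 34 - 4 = -2*c^3 - 19*c^2 - 57*c - 54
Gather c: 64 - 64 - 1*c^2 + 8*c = -c^2 + 8*c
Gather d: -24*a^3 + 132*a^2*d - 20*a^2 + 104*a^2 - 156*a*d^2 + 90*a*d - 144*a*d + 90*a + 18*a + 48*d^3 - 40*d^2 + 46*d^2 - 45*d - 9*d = -24*a^3 + 84*a^2 + 108*a + 48*d^3 + d^2*(6 - 156*a) + d*(132*a^2 - 54*a - 54)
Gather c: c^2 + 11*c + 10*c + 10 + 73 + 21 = c^2 + 21*c + 104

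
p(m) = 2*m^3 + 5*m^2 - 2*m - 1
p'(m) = 6*m^2 + 10*m - 2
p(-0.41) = 0.52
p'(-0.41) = -5.09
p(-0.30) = -0.00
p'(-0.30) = -4.46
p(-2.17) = 6.45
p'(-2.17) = 4.55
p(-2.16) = 6.49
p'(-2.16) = 4.39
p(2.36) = 48.42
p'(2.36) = 55.02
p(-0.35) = 0.23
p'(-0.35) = -4.76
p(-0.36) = 0.27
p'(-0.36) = -4.82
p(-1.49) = 6.46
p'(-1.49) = -3.58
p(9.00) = 1844.00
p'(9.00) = 574.00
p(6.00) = 599.00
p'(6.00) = 274.00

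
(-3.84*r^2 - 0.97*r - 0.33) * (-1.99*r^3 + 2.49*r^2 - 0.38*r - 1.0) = 7.6416*r^5 - 7.6313*r^4 - 0.2994*r^3 + 3.3869*r^2 + 1.0954*r + 0.33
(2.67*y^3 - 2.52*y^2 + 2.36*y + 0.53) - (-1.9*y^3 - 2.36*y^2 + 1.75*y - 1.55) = 4.57*y^3 - 0.16*y^2 + 0.61*y + 2.08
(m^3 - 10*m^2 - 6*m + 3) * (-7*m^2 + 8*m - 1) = -7*m^5 + 78*m^4 - 39*m^3 - 59*m^2 + 30*m - 3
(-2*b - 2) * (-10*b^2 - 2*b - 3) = 20*b^3 + 24*b^2 + 10*b + 6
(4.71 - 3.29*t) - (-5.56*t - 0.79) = 2.27*t + 5.5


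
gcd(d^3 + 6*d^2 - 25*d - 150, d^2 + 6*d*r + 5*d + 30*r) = d + 5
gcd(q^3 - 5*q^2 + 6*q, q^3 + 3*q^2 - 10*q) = q^2 - 2*q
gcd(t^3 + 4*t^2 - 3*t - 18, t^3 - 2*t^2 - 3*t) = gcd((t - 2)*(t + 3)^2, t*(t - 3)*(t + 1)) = 1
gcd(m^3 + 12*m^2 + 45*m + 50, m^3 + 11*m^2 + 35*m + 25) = m^2 + 10*m + 25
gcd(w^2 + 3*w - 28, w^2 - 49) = w + 7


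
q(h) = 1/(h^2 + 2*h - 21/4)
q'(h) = (-2*h - 2)/(h^2 + 2*h - 21/4)^2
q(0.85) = -0.35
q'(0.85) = -0.46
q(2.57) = 0.15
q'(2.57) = -0.17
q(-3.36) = -1.47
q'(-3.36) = 10.20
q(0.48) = -0.25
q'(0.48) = -0.18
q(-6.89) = 0.04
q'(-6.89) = 0.01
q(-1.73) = -0.17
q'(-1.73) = 0.04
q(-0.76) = -0.16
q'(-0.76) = -0.01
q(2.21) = 0.25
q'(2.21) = -0.39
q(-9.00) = 0.02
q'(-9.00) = 0.00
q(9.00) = 0.01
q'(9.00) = 0.00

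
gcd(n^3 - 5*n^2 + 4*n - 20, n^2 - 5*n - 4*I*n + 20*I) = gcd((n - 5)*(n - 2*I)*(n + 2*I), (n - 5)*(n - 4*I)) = n - 5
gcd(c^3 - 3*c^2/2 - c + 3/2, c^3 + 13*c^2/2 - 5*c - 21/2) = c^2 - c/2 - 3/2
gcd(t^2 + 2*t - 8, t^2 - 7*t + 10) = t - 2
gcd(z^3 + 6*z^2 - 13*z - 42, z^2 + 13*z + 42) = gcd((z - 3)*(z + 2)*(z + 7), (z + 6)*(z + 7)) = z + 7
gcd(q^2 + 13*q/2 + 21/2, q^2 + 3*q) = q + 3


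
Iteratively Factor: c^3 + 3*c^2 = (c)*(c^2 + 3*c) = c^2*(c + 3)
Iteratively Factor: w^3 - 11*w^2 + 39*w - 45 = (w - 5)*(w^2 - 6*w + 9) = (w - 5)*(w - 3)*(w - 3)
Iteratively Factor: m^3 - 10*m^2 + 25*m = (m - 5)*(m^2 - 5*m) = (m - 5)^2*(m)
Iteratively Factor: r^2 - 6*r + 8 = (r - 2)*(r - 4)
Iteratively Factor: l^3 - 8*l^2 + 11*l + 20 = (l - 4)*(l^2 - 4*l - 5) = (l - 5)*(l - 4)*(l + 1)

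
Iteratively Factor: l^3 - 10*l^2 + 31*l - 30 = (l - 3)*(l^2 - 7*l + 10) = (l - 3)*(l - 2)*(l - 5)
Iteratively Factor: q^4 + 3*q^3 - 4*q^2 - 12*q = (q + 2)*(q^3 + q^2 - 6*q) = q*(q + 2)*(q^2 + q - 6) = q*(q + 2)*(q + 3)*(q - 2)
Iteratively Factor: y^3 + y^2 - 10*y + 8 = (y + 4)*(y^2 - 3*y + 2) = (y - 1)*(y + 4)*(y - 2)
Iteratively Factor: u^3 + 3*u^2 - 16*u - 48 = (u + 3)*(u^2 - 16) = (u - 4)*(u + 3)*(u + 4)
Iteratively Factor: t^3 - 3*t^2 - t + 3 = (t - 1)*(t^2 - 2*t - 3) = (t - 1)*(t + 1)*(t - 3)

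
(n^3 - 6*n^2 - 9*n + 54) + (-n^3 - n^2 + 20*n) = -7*n^2 + 11*n + 54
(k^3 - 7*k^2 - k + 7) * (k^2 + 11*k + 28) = k^5 + 4*k^4 - 50*k^3 - 200*k^2 + 49*k + 196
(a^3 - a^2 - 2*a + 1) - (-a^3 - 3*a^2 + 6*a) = 2*a^3 + 2*a^2 - 8*a + 1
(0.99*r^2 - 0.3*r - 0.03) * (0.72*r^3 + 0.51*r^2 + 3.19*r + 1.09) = 0.7128*r^5 + 0.2889*r^4 + 2.9835*r^3 + 0.1068*r^2 - 0.4227*r - 0.0327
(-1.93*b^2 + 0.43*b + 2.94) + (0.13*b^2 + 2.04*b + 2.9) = -1.8*b^2 + 2.47*b + 5.84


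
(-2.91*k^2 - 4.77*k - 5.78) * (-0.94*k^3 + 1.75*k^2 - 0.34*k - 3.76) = 2.7354*k^5 - 0.608700000000001*k^4 - 1.9249*k^3 + 2.4484*k^2 + 19.9004*k + 21.7328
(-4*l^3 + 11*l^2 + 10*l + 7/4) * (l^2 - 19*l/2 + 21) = -4*l^5 + 49*l^4 - 357*l^3/2 + 551*l^2/4 + 1547*l/8 + 147/4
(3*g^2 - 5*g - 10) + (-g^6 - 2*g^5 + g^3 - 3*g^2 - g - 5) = -g^6 - 2*g^5 + g^3 - 6*g - 15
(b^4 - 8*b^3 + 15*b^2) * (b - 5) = b^5 - 13*b^4 + 55*b^3 - 75*b^2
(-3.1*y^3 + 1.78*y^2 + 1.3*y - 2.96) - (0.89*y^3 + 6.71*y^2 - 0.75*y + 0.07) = -3.99*y^3 - 4.93*y^2 + 2.05*y - 3.03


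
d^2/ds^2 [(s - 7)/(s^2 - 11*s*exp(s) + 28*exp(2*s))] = (2*(s - 7)*(11*s*exp(s) - 2*s - 56*exp(2*s) + 11*exp(s))^2 + (s^2 - 11*s*exp(s) + 28*exp(2*s))*(22*s*exp(s) - 4*s + (s - 7)*(11*s*exp(s) - 112*exp(2*s) + 22*exp(s) - 2) - 112*exp(2*s) + 22*exp(s)))/(s^2 - 11*s*exp(s) + 28*exp(2*s))^3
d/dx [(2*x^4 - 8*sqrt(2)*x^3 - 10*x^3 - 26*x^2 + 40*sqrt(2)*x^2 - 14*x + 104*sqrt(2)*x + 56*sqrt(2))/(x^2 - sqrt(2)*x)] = 2*(2*x^5 - 7*sqrt(2)*x^4 - 5*x^4 + 10*sqrt(2)*x^3 + 16*x^3 - 39*sqrt(2)*x^2 - 33*x^2 - 56*sqrt(2)*x + 56)/(x^2*(x^2 - 2*sqrt(2)*x + 2))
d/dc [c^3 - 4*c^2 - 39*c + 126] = 3*c^2 - 8*c - 39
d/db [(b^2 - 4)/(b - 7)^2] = -14*b/(b - 7)^3 + 8/(b - 7)^3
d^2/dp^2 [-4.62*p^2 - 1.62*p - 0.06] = -9.24000000000000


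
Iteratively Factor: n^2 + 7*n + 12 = (n + 4)*(n + 3)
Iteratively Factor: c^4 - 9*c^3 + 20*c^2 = (c)*(c^3 - 9*c^2 + 20*c) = c^2*(c^2 - 9*c + 20) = c^2*(c - 5)*(c - 4)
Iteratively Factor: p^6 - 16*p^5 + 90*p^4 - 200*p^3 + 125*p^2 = (p - 5)*(p^5 - 11*p^4 + 35*p^3 - 25*p^2) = (p - 5)^2*(p^4 - 6*p^3 + 5*p^2) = (p - 5)^2*(p - 1)*(p^3 - 5*p^2) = p*(p - 5)^2*(p - 1)*(p^2 - 5*p) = p^2*(p - 5)^2*(p - 1)*(p - 5)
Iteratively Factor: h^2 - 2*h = (h - 2)*(h)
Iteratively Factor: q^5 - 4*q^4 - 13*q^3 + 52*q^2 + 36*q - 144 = (q - 2)*(q^4 - 2*q^3 - 17*q^2 + 18*q + 72) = (q - 2)*(q + 2)*(q^3 - 4*q^2 - 9*q + 36) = (q - 2)*(q + 2)*(q + 3)*(q^2 - 7*q + 12) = (q - 4)*(q - 2)*(q + 2)*(q + 3)*(q - 3)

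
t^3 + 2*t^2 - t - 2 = (t - 1)*(t + 1)*(t + 2)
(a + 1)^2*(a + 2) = a^3 + 4*a^2 + 5*a + 2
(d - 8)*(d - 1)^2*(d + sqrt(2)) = d^4 - 10*d^3 + sqrt(2)*d^3 - 10*sqrt(2)*d^2 + 17*d^2 - 8*d + 17*sqrt(2)*d - 8*sqrt(2)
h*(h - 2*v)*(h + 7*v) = h^3 + 5*h^2*v - 14*h*v^2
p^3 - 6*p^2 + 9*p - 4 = (p - 4)*(p - 1)^2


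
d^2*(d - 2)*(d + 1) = d^4 - d^3 - 2*d^2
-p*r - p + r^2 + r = (-p + r)*(r + 1)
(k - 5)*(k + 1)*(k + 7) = k^3 + 3*k^2 - 33*k - 35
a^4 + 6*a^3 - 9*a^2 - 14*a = a*(a - 2)*(a + 1)*(a + 7)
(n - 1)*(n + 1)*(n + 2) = n^3 + 2*n^2 - n - 2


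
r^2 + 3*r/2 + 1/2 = (r + 1/2)*(r + 1)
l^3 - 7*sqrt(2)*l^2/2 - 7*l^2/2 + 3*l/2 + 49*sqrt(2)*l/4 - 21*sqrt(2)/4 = (l - 3)*(l - 1/2)*(l - 7*sqrt(2)/2)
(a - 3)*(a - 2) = a^2 - 5*a + 6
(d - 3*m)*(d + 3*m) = d^2 - 9*m^2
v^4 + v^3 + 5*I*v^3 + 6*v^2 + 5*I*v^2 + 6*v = v*(v + 6*I)*(-I*v - I)*(I*v + 1)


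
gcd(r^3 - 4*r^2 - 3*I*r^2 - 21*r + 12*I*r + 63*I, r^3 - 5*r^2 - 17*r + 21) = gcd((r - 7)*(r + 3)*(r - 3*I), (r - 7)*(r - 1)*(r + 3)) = r^2 - 4*r - 21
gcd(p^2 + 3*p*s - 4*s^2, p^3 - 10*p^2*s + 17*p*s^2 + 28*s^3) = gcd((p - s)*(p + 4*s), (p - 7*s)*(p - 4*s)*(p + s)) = 1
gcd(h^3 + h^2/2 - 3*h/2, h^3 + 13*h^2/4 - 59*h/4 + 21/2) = h - 1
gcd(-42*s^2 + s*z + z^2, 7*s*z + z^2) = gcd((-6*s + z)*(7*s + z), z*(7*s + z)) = 7*s + z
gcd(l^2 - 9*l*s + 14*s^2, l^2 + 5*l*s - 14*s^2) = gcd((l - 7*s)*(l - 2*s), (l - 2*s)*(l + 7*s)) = -l + 2*s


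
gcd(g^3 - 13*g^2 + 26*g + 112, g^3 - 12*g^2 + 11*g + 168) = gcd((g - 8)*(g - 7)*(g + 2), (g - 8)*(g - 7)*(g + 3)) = g^2 - 15*g + 56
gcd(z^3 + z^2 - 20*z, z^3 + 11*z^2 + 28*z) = z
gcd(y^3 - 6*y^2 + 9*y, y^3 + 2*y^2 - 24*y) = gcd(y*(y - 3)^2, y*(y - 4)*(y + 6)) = y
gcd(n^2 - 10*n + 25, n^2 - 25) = n - 5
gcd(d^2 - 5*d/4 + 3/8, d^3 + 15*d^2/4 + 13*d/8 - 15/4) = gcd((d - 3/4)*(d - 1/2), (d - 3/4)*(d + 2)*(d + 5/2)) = d - 3/4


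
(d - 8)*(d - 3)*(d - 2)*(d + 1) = d^4 - 12*d^3 + 33*d^2 - 2*d - 48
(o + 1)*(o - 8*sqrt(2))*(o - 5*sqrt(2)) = o^3 - 13*sqrt(2)*o^2 + o^2 - 13*sqrt(2)*o + 80*o + 80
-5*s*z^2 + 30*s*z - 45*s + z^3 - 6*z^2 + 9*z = (-5*s + z)*(z - 3)^2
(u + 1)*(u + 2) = u^2 + 3*u + 2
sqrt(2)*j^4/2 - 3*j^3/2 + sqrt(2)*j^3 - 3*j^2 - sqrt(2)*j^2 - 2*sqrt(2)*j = j*(j - 2*sqrt(2))*(j + sqrt(2)/2)*(sqrt(2)*j/2 + sqrt(2))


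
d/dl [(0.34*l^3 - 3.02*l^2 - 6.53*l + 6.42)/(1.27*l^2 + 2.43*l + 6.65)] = (0.4318*l^4 + 1.6524*l^3 + 7.7375*l^2 - 56.4728*l - 59.0251)/(1.6129*l^4 + 6.1722*l^3 + 22.7959*l^2 + 32.319*l + 44.2225)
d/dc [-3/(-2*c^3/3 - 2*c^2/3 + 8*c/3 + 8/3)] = 9*(-3*c^2 - 2*c + 4)/(2*(c^3 + c^2 - 4*c - 4)^2)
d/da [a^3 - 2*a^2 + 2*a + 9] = 3*a^2 - 4*a + 2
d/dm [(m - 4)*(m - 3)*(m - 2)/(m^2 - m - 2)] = (m^2 + 2*m - 19)/(m^2 + 2*m + 1)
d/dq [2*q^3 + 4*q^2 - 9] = 2*q*(3*q + 4)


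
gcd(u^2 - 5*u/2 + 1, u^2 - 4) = u - 2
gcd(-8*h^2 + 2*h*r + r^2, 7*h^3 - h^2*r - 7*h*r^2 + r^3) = 1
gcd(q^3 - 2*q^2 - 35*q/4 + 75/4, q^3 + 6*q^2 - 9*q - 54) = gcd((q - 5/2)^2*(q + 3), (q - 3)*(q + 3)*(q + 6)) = q + 3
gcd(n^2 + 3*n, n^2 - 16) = 1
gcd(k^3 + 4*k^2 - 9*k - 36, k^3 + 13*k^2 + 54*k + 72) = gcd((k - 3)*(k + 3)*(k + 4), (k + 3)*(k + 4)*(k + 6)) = k^2 + 7*k + 12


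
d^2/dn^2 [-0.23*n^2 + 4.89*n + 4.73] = -0.460000000000000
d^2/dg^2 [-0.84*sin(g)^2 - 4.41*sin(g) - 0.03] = 4.41*sin(g) - 1.68*cos(2*g)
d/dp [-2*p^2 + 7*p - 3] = 7 - 4*p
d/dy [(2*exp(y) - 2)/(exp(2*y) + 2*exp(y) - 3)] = -2*exp(y)/(exp(2*y) + 6*exp(y) + 9)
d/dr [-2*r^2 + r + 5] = 1 - 4*r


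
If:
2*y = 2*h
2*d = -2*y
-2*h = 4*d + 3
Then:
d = -3/2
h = 3/2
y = 3/2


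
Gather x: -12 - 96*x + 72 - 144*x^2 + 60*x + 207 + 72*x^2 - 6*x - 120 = -72*x^2 - 42*x + 147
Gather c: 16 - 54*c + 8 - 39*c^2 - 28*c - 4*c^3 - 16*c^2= -4*c^3 - 55*c^2 - 82*c + 24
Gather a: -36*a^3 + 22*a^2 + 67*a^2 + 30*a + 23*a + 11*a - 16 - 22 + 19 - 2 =-36*a^3 + 89*a^2 + 64*a - 21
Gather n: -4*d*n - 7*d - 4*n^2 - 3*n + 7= -7*d - 4*n^2 + n*(-4*d - 3) + 7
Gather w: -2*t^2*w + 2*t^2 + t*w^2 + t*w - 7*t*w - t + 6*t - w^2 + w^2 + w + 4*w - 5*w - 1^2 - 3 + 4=2*t^2 + t*w^2 + 5*t + w*(-2*t^2 - 6*t)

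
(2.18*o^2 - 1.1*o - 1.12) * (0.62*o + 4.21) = 1.3516*o^3 + 8.4958*o^2 - 5.3254*o - 4.7152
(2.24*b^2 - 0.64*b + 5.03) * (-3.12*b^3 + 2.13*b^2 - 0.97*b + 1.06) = -6.9888*b^5 + 6.768*b^4 - 19.2296*b^3 + 13.7091*b^2 - 5.5575*b + 5.3318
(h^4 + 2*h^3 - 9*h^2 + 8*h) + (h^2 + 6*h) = h^4 + 2*h^3 - 8*h^2 + 14*h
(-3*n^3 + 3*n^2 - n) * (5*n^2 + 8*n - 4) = -15*n^5 - 9*n^4 + 31*n^3 - 20*n^2 + 4*n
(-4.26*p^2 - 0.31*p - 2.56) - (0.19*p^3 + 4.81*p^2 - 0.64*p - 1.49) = -0.19*p^3 - 9.07*p^2 + 0.33*p - 1.07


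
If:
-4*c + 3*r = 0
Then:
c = 3*r/4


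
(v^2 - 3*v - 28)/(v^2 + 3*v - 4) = (v - 7)/(v - 1)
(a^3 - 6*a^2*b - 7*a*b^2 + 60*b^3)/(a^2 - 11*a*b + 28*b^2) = (a^2 - 2*a*b - 15*b^2)/(a - 7*b)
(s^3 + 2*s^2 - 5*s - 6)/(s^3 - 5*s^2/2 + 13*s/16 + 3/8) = 16*(s^2 + 4*s + 3)/(16*s^2 - 8*s - 3)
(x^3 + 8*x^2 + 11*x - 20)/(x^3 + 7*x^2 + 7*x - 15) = (x + 4)/(x + 3)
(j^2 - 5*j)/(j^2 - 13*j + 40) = j/(j - 8)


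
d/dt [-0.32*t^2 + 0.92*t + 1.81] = 0.92 - 0.64*t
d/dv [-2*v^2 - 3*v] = -4*v - 3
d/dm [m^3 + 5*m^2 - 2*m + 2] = 3*m^2 + 10*m - 2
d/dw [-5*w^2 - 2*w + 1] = -10*w - 2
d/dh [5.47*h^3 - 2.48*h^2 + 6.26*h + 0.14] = 16.41*h^2 - 4.96*h + 6.26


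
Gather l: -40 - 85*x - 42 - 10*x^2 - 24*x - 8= -10*x^2 - 109*x - 90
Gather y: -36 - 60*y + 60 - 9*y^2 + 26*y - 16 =-9*y^2 - 34*y + 8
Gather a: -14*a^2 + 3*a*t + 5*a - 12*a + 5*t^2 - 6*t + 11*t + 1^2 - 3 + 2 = -14*a^2 + a*(3*t - 7) + 5*t^2 + 5*t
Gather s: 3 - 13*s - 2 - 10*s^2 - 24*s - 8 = -10*s^2 - 37*s - 7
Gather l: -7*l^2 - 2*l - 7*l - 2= -7*l^2 - 9*l - 2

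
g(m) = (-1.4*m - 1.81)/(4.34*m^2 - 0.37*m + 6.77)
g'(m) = (0.37 - 8.68*m)*(-1.4*m - 1.81)/(4.34*m^2 - 0.37*m + 6.77)^2 - 1.4/(4.34*m^2 - 0.37*m + 6.77) = (6.076*m^2 + 15.7108*m - 10.1477)/(18.8356*m^4 - 3.2116*m^3 + 58.9005*m^2 - 5.0098*m + 45.8329)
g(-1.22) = -0.01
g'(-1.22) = -0.11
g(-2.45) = 0.05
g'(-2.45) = -0.01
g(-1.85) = 0.03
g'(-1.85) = -0.04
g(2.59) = -0.16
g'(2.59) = 0.06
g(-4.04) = 0.05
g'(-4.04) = 0.00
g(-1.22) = -0.01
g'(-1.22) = -0.11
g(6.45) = -0.06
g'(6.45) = 0.01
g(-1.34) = 0.00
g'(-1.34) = -0.09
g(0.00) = -0.27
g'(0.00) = -0.22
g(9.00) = -0.04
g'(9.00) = 0.00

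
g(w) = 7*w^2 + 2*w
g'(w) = 14*w + 2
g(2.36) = 43.71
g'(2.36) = 35.04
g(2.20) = 38.28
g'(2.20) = 32.80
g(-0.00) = 0.00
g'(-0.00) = 2.00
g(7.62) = 421.69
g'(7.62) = 108.68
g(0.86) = 6.90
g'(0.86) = 14.04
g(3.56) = 95.84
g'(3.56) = 51.84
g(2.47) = 47.65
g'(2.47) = 36.58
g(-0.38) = 0.25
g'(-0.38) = -3.32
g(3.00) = 69.00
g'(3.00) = 44.00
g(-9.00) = 549.00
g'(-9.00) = -124.00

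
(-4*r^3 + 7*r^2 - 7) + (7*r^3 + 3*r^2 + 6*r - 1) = 3*r^3 + 10*r^2 + 6*r - 8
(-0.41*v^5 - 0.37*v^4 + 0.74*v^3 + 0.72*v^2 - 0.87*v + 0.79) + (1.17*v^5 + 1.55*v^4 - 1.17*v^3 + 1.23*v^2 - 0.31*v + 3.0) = 0.76*v^5 + 1.18*v^4 - 0.43*v^3 + 1.95*v^2 - 1.18*v + 3.79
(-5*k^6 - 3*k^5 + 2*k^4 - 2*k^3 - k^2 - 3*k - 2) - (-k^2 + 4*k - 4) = -5*k^6 - 3*k^5 + 2*k^4 - 2*k^3 - 7*k + 2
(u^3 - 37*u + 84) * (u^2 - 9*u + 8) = u^5 - 9*u^4 - 29*u^3 + 417*u^2 - 1052*u + 672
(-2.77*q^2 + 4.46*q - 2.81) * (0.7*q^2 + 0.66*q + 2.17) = -1.939*q^4 + 1.2938*q^3 - 5.0343*q^2 + 7.8236*q - 6.0977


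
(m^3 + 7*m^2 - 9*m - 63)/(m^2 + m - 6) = (m^2 + 4*m - 21)/(m - 2)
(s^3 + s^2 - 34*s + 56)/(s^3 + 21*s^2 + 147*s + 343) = (s^2 - 6*s + 8)/(s^2 + 14*s + 49)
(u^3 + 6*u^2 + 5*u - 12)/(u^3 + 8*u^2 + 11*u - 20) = (u + 3)/(u + 5)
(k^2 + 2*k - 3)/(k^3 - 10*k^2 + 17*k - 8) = (k + 3)/(k^2 - 9*k + 8)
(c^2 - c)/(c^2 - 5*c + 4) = c/(c - 4)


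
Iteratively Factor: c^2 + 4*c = (c + 4)*(c)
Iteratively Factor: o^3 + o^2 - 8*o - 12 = (o + 2)*(o^2 - o - 6) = (o + 2)^2*(o - 3)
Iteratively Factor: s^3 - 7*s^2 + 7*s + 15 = (s + 1)*(s^2 - 8*s + 15) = (s - 5)*(s + 1)*(s - 3)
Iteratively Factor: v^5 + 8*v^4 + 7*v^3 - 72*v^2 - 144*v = (v + 4)*(v^4 + 4*v^3 - 9*v^2 - 36*v) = v*(v + 4)*(v^3 + 4*v^2 - 9*v - 36) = v*(v + 4)^2*(v^2 - 9) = v*(v - 3)*(v + 4)^2*(v + 3)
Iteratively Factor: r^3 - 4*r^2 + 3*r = (r - 1)*(r^2 - 3*r) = r*(r - 1)*(r - 3)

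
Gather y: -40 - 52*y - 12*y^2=-12*y^2 - 52*y - 40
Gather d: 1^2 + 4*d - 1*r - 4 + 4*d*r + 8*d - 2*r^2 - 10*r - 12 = d*(4*r + 12) - 2*r^2 - 11*r - 15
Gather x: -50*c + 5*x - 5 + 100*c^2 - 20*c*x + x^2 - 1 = 100*c^2 - 50*c + x^2 + x*(5 - 20*c) - 6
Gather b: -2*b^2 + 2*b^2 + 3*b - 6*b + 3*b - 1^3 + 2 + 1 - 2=0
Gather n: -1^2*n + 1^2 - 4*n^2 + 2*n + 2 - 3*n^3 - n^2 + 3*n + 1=-3*n^3 - 5*n^2 + 4*n + 4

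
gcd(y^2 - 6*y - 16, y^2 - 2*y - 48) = y - 8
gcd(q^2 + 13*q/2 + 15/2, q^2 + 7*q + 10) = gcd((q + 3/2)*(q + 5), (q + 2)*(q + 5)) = q + 5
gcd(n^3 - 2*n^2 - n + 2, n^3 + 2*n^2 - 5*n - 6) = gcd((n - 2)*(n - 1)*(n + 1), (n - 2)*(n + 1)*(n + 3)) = n^2 - n - 2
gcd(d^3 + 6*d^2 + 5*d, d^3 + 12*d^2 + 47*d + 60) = d + 5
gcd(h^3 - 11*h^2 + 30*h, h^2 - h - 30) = h - 6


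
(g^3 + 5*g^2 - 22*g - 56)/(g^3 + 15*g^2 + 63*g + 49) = (g^2 - 2*g - 8)/(g^2 + 8*g + 7)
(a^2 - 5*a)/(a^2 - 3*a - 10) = a/(a + 2)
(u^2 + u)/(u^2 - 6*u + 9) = u*(u + 1)/(u^2 - 6*u + 9)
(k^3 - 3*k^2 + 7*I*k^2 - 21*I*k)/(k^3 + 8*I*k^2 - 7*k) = (k - 3)/(k + I)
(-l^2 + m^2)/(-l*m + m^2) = (l + m)/m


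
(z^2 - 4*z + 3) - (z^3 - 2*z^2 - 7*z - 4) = -z^3 + 3*z^2 + 3*z + 7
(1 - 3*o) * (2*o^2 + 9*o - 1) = -6*o^3 - 25*o^2 + 12*o - 1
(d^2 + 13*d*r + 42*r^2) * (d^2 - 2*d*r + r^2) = d^4 + 11*d^3*r + 17*d^2*r^2 - 71*d*r^3 + 42*r^4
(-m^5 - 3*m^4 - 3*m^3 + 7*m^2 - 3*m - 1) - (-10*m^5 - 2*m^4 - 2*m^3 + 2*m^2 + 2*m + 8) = 9*m^5 - m^4 - m^3 + 5*m^2 - 5*m - 9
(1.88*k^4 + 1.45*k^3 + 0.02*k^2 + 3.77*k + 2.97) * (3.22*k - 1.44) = 6.0536*k^5 + 1.9618*k^4 - 2.0236*k^3 + 12.1106*k^2 + 4.1346*k - 4.2768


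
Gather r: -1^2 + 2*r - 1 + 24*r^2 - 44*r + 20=24*r^2 - 42*r + 18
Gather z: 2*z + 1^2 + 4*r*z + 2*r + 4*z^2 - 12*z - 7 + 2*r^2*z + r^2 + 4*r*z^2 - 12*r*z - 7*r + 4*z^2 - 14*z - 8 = r^2 - 5*r + z^2*(4*r + 8) + z*(2*r^2 - 8*r - 24) - 14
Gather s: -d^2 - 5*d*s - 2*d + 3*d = -d^2 - 5*d*s + d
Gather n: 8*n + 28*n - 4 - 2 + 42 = 36*n + 36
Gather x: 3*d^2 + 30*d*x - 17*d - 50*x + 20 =3*d^2 - 17*d + x*(30*d - 50) + 20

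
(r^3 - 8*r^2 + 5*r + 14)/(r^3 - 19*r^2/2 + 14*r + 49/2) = 2*(r - 2)/(2*r - 7)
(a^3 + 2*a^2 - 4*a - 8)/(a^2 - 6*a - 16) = (a^2 - 4)/(a - 8)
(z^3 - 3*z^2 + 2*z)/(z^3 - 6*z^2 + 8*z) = (z - 1)/(z - 4)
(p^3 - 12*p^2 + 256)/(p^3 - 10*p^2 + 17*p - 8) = (p^2 - 4*p - 32)/(p^2 - 2*p + 1)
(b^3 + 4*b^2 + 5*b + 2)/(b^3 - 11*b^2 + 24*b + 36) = (b^2 + 3*b + 2)/(b^2 - 12*b + 36)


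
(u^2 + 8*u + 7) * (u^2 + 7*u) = u^4 + 15*u^3 + 63*u^2 + 49*u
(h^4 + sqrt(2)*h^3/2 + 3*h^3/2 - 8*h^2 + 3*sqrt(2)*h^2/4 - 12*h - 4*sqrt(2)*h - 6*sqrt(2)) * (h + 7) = h^5 + sqrt(2)*h^4/2 + 17*h^4/2 + 5*h^3/2 + 17*sqrt(2)*h^3/4 - 68*h^2 + 5*sqrt(2)*h^2/4 - 84*h - 34*sqrt(2)*h - 42*sqrt(2)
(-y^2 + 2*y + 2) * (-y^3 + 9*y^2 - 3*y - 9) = y^5 - 11*y^4 + 19*y^3 + 21*y^2 - 24*y - 18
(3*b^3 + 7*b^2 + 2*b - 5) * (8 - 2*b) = -6*b^4 + 10*b^3 + 52*b^2 + 26*b - 40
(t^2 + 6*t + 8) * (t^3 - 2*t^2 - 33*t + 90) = t^5 + 4*t^4 - 37*t^3 - 124*t^2 + 276*t + 720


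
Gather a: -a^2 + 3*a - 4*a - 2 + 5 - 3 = -a^2 - a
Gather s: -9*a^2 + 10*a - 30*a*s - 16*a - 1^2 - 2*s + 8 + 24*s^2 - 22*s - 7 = -9*a^2 - 6*a + 24*s^2 + s*(-30*a - 24)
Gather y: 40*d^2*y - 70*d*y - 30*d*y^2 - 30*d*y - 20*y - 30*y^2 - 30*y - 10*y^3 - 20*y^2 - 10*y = -10*y^3 + y^2*(-30*d - 50) + y*(40*d^2 - 100*d - 60)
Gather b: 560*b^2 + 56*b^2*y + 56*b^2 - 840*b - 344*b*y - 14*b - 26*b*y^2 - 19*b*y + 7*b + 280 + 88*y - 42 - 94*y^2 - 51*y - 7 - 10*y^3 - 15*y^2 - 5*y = b^2*(56*y + 616) + b*(-26*y^2 - 363*y - 847) - 10*y^3 - 109*y^2 + 32*y + 231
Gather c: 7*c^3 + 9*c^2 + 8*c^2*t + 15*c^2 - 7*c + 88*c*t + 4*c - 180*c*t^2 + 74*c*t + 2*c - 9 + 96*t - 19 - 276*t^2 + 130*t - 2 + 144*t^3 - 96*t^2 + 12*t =7*c^3 + c^2*(8*t + 24) + c*(-180*t^2 + 162*t - 1) + 144*t^3 - 372*t^2 + 238*t - 30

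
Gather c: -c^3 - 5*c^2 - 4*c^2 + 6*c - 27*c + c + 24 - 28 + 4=-c^3 - 9*c^2 - 20*c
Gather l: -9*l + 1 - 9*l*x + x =l*(-9*x - 9) + x + 1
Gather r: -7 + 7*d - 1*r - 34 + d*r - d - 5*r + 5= 6*d + r*(d - 6) - 36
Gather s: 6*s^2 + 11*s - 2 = 6*s^2 + 11*s - 2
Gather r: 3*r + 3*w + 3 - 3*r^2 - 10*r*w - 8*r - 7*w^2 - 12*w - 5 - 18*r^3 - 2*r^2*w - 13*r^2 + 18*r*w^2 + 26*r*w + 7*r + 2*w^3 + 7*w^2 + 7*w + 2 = -18*r^3 + r^2*(-2*w - 16) + r*(18*w^2 + 16*w + 2) + 2*w^3 - 2*w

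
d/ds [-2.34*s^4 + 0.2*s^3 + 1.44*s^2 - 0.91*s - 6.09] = -9.36*s^3 + 0.6*s^2 + 2.88*s - 0.91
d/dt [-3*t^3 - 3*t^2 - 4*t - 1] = -9*t^2 - 6*t - 4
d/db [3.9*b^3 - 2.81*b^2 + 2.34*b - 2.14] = 11.7*b^2 - 5.62*b + 2.34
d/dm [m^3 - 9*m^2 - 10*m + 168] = 3*m^2 - 18*m - 10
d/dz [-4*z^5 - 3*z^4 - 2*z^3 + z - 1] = -20*z^4 - 12*z^3 - 6*z^2 + 1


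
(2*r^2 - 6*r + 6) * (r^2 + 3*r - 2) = 2*r^4 - 16*r^2 + 30*r - 12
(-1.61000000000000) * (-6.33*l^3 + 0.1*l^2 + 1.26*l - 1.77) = 10.1913*l^3 - 0.161*l^2 - 2.0286*l + 2.8497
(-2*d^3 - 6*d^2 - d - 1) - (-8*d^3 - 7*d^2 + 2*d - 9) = 6*d^3 + d^2 - 3*d + 8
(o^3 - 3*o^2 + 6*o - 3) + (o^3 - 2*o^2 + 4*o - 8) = 2*o^3 - 5*o^2 + 10*o - 11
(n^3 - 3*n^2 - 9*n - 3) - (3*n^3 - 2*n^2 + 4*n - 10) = -2*n^3 - n^2 - 13*n + 7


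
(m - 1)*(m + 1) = m^2 - 1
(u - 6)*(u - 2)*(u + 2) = u^3 - 6*u^2 - 4*u + 24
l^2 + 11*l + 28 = (l + 4)*(l + 7)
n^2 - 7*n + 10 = (n - 5)*(n - 2)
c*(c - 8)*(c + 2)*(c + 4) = c^4 - 2*c^3 - 40*c^2 - 64*c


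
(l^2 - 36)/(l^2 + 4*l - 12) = (l - 6)/(l - 2)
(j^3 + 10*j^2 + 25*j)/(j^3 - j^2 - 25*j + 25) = j*(j + 5)/(j^2 - 6*j + 5)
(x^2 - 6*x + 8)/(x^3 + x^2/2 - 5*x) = 2*(x - 4)/(x*(2*x + 5))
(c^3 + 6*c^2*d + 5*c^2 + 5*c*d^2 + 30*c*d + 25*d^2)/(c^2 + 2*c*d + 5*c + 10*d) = (c^2 + 6*c*d + 5*d^2)/(c + 2*d)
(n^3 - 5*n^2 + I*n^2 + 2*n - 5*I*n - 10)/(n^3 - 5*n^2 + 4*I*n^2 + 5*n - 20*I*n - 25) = (n + 2*I)/(n + 5*I)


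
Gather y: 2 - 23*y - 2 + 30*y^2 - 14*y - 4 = 30*y^2 - 37*y - 4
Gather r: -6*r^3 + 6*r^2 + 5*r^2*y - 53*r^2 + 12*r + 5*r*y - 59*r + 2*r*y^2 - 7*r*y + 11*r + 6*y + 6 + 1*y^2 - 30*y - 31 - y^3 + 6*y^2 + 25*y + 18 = -6*r^3 + r^2*(5*y - 47) + r*(2*y^2 - 2*y - 36) - y^3 + 7*y^2 + y - 7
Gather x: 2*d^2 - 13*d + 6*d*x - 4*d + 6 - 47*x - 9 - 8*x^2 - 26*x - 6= 2*d^2 - 17*d - 8*x^2 + x*(6*d - 73) - 9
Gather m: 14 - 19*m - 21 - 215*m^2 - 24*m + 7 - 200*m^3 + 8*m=-200*m^3 - 215*m^2 - 35*m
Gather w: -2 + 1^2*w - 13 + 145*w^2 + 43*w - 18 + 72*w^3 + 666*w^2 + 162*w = 72*w^3 + 811*w^2 + 206*w - 33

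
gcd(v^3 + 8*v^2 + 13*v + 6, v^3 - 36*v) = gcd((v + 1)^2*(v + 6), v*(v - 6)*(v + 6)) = v + 6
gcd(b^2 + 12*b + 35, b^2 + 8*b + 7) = b + 7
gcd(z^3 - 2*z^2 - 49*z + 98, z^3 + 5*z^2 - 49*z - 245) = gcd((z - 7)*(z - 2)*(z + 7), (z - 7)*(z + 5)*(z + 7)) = z^2 - 49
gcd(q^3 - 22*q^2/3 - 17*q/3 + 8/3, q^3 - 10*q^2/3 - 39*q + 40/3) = q^2 - 25*q/3 + 8/3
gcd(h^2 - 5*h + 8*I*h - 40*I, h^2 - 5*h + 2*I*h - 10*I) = h - 5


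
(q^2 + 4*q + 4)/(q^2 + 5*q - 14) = (q^2 + 4*q + 4)/(q^2 + 5*q - 14)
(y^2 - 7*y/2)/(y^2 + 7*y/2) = (2*y - 7)/(2*y + 7)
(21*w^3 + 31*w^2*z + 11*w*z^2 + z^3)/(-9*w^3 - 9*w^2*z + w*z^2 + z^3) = (7*w + z)/(-3*w + z)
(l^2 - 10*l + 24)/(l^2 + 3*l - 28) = (l - 6)/(l + 7)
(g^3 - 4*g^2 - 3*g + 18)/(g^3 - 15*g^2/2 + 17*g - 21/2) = 2*(g^2 - g - 6)/(2*g^2 - 9*g + 7)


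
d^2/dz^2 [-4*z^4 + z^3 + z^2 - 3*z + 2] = -48*z^2 + 6*z + 2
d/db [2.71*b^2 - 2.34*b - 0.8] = 5.42*b - 2.34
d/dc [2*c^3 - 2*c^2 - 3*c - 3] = 6*c^2 - 4*c - 3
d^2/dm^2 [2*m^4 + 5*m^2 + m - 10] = 24*m^2 + 10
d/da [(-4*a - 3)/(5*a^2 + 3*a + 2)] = (20*a^2 + 30*a + 1)/(25*a^4 + 30*a^3 + 29*a^2 + 12*a + 4)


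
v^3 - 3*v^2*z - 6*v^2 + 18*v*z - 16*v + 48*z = (v - 8)*(v + 2)*(v - 3*z)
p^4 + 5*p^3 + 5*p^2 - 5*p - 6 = (p - 1)*(p + 1)*(p + 2)*(p + 3)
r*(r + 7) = r^2 + 7*r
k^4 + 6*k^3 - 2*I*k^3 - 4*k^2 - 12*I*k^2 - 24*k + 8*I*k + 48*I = (k - 2)*(k + 2)*(k + 6)*(k - 2*I)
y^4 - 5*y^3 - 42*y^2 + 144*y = y*(y - 8)*(y - 3)*(y + 6)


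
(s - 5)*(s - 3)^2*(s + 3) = s^4 - 8*s^3 + 6*s^2 + 72*s - 135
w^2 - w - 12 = (w - 4)*(w + 3)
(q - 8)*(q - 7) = q^2 - 15*q + 56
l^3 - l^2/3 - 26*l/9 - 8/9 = (l - 2)*(l + 1/3)*(l + 4/3)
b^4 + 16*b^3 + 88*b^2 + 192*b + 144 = (b + 2)^2*(b + 6)^2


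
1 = 1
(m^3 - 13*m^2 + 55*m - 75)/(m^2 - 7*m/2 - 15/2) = 2*(m^2 - 8*m + 15)/(2*m + 3)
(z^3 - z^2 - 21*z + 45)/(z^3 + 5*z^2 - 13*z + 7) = (z^3 - z^2 - 21*z + 45)/(z^3 + 5*z^2 - 13*z + 7)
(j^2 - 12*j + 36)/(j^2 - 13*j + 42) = (j - 6)/(j - 7)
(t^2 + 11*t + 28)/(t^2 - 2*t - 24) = (t + 7)/(t - 6)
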